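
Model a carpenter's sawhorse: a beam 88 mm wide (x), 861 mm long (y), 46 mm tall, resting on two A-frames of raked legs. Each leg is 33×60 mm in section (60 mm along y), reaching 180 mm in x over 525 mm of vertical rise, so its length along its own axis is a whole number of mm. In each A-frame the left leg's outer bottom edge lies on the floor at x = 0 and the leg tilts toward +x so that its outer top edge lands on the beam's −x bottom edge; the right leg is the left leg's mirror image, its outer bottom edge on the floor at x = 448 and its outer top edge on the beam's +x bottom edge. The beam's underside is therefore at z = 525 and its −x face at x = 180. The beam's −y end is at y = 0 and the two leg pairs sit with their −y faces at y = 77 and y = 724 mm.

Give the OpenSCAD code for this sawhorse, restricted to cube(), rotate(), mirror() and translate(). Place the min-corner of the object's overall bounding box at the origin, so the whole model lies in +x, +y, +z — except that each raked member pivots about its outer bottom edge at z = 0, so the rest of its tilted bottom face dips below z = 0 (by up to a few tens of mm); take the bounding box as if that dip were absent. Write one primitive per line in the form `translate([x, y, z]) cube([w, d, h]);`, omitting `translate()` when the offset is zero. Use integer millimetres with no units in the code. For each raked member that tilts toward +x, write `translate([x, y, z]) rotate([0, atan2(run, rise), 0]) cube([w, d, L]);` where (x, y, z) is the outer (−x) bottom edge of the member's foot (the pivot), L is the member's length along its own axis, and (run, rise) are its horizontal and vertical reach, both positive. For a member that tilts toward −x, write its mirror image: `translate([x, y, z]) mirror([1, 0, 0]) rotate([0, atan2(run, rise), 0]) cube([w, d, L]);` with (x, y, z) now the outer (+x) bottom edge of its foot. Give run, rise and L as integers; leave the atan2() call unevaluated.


translate([180, 0, 525]) cube([88, 861, 46]);
translate([0, 77, 0]) rotate([0, atan2(180, 525), 0]) cube([33, 60, 555]);
translate([448, 77, 0]) mirror([1, 0, 0]) rotate([0, atan2(180, 525), 0]) cube([33, 60, 555]);
translate([0, 724, 0]) rotate([0, atan2(180, 525), 0]) cube([33, 60, 555]);
translate([448, 724, 0]) mirror([1, 0, 0]) rotate([0, atan2(180, 525), 0]) cube([33, 60, 555]);


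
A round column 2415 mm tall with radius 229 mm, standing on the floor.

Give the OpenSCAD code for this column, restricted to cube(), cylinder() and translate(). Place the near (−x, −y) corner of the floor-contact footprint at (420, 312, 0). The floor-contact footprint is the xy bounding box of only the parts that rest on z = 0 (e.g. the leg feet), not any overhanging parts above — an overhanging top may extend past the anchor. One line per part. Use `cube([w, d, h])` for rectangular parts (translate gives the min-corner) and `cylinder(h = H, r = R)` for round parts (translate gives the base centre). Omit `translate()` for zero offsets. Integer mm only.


translate([649, 541, 0]) cylinder(h = 2415, r = 229);


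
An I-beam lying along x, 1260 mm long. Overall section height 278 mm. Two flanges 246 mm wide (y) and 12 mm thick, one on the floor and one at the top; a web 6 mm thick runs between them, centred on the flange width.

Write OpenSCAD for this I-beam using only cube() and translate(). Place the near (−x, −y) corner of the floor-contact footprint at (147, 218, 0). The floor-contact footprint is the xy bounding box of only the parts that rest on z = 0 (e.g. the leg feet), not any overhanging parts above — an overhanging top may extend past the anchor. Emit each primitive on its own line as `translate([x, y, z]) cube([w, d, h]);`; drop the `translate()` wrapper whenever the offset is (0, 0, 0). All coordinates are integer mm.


translate([147, 218, 0]) cube([1260, 246, 12]);
translate([147, 338, 12]) cube([1260, 6, 254]);
translate([147, 218, 266]) cube([1260, 246, 12]);


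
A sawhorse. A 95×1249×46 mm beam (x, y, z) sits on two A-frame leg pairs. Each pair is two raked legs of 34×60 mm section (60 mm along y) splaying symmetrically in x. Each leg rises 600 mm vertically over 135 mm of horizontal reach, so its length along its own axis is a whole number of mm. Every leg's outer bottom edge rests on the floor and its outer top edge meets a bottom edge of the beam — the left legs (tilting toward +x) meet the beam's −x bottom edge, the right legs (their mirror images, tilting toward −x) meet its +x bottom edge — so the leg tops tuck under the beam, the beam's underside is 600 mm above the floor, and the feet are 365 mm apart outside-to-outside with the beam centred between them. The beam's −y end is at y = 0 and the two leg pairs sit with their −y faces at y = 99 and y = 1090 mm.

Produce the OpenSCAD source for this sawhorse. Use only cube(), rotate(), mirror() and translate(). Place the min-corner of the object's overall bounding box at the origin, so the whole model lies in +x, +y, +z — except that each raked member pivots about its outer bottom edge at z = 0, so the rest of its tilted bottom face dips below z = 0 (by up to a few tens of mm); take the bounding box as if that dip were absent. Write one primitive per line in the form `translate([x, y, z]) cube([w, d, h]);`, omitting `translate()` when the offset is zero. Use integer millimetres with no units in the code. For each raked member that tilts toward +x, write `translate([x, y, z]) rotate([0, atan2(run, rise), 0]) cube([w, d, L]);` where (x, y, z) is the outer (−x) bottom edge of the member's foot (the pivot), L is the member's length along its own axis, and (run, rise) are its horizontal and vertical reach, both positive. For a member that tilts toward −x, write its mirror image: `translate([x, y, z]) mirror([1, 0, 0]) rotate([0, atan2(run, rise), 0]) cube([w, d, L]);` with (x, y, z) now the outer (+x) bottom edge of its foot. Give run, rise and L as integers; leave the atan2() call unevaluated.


translate([135, 0, 600]) cube([95, 1249, 46]);
translate([0, 99, 0]) rotate([0, atan2(135, 600), 0]) cube([34, 60, 615]);
translate([365, 99, 0]) mirror([1, 0, 0]) rotate([0, atan2(135, 600), 0]) cube([34, 60, 615]);
translate([0, 1090, 0]) rotate([0, atan2(135, 600), 0]) cube([34, 60, 615]);
translate([365, 1090, 0]) mirror([1, 0, 0]) rotate([0, atan2(135, 600), 0]) cube([34, 60, 615]);


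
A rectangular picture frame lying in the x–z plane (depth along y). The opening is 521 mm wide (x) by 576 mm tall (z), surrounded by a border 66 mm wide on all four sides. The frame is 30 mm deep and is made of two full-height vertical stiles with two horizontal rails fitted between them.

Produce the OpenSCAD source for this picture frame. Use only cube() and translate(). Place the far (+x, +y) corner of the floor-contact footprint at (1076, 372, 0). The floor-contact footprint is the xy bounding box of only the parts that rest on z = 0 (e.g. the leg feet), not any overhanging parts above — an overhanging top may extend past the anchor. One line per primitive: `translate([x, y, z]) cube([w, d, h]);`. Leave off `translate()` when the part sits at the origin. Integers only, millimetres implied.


translate([423, 342, 0]) cube([66, 30, 708]);
translate([1010, 342, 0]) cube([66, 30, 708]);
translate([489, 342, 0]) cube([521, 30, 66]);
translate([489, 342, 642]) cube([521, 30, 66]);


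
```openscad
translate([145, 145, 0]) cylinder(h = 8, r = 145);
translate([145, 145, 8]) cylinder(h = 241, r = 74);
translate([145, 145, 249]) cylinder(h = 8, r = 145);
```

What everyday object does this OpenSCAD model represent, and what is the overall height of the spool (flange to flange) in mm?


A spool. The overall height is 257 mm.

Three coaxial cylinders, large–small–large — a spool. Two 8 mm flanges and a 241 mm core give 8 + 241 + 8 = 257 mm.


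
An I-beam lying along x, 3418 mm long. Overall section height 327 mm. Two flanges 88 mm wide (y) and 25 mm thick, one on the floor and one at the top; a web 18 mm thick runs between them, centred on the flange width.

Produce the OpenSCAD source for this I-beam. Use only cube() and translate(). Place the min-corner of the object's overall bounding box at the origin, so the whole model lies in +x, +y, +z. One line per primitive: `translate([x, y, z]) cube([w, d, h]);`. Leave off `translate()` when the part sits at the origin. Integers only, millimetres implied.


cube([3418, 88, 25]);
translate([0, 35, 25]) cube([3418, 18, 277]);
translate([0, 0, 302]) cube([3418, 88, 25]);


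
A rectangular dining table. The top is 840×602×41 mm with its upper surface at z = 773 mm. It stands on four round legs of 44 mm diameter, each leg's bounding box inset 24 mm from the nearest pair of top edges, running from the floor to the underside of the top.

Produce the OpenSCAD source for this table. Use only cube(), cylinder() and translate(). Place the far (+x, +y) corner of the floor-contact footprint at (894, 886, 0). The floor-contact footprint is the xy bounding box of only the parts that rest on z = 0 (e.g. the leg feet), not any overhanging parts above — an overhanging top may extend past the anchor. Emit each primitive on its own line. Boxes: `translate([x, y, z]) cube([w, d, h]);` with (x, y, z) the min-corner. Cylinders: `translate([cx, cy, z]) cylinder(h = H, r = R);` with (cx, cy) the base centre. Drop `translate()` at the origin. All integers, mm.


translate([78, 308, 732]) cube([840, 602, 41]);
translate([124, 354, 0]) cylinder(h = 732, r = 22);
translate([872, 354, 0]) cylinder(h = 732, r = 22);
translate([124, 864, 0]) cylinder(h = 732, r = 22);
translate([872, 864, 0]) cylinder(h = 732, r = 22);


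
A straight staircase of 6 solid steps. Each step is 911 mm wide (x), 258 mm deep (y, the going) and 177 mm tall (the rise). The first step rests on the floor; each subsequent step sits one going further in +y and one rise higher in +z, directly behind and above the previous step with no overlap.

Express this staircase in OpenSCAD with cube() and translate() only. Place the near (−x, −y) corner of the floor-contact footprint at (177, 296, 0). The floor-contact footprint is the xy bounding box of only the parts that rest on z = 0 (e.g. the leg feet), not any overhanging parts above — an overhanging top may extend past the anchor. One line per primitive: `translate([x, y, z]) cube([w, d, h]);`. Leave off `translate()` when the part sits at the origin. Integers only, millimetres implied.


translate([177, 296, 0]) cube([911, 258, 177]);
translate([177, 554, 177]) cube([911, 258, 177]);
translate([177, 812, 354]) cube([911, 258, 177]);
translate([177, 1070, 531]) cube([911, 258, 177]);
translate([177, 1328, 708]) cube([911, 258, 177]);
translate([177, 1586, 885]) cube([911, 258, 177]);


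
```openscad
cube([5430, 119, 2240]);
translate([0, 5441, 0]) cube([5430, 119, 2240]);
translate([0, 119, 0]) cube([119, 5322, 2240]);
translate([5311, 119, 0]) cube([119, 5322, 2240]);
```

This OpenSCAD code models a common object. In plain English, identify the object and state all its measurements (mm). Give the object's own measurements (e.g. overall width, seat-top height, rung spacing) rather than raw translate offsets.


The wall frame of a small rectangular building: four walls, each 2240 mm tall and 119 mm thick, enclosing a footprint 5430 mm (x) by 5560 mm (y) outside-to-outside, with no floor or roof. The front and back walls (the −y and +y sides) span the full width; the two side walls fit between them.


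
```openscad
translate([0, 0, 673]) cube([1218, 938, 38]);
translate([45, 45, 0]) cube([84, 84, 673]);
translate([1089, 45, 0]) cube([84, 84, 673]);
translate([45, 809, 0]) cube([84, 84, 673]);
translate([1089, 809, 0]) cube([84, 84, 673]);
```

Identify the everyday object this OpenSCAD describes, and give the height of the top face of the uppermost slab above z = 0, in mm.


A table. The table height is 711 mm.

A 1218×938×38 slab sits at z = 673 on four 84 mm square posts — a table. The top surface is at 673 + 38 = 711 mm.


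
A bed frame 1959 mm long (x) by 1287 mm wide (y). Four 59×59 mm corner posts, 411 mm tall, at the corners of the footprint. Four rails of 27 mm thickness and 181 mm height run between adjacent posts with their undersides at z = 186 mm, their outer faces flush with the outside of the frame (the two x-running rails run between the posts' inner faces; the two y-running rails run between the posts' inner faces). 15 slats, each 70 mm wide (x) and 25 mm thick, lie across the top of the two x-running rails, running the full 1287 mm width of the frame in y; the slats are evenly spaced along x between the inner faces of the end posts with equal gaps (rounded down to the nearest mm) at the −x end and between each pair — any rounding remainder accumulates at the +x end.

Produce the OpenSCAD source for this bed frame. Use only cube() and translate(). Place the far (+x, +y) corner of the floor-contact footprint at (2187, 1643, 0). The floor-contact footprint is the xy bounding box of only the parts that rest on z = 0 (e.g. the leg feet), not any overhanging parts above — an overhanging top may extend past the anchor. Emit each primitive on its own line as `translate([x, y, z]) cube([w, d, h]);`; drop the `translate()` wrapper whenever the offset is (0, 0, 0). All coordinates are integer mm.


translate([228, 356, 0]) cube([59, 59, 411]);
translate([228, 1584, 0]) cube([59, 59, 411]);
translate([2128, 356, 0]) cube([59, 59, 411]);
translate([2128, 1584, 0]) cube([59, 59, 411]);
translate([287, 356, 186]) cube([1841, 27, 181]);
translate([287, 1616, 186]) cube([1841, 27, 181]);
translate([228, 415, 186]) cube([27, 1169, 181]);
translate([2160, 415, 186]) cube([27, 1169, 181]);
translate([336, 356, 367]) cube([70, 1287, 25]);
translate([455, 356, 367]) cube([70, 1287, 25]);
translate([574, 356, 367]) cube([70, 1287, 25]);
translate([693, 356, 367]) cube([70, 1287, 25]);
translate([812, 356, 367]) cube([70, 1287, 25]);
translate([931, 356, 367]) cube([70, 1287, 25]);
translate([1050, 356, 367]) cube([70, 1287, 25]);
translate([1169, 356, 367]) cube([70, 1287, 25]);
translate([1288, 356, 367]) cube([70, 1287, 25]);
translate([1407, 356, 367]) cube([70, 1287, 25]);
translate([1526, 356, 367]) cube([70, 1287, 25]);
translate([1645, 356, 367]) cube([70, 1287, 25]);
translate([1764, 356, 367]) cube([70, 1287, 25]);
translate([1883, 356, 367]) cube([70, 1287, 25]);
translate([2002, 356, 367]) cube([70, 1287, 25]);


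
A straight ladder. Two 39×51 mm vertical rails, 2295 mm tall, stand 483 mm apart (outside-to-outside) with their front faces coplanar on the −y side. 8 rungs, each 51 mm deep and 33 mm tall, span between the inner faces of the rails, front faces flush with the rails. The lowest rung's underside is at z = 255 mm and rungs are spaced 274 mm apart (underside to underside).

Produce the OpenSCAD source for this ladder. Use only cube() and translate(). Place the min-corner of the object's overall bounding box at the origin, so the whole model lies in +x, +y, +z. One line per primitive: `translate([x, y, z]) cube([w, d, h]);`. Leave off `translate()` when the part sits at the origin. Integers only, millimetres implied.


cube([39, 51, 2295]);
translate([444, 0, 0]) cube([39, 51, 2295]);
translate([39, 0, 255]) cube([405, 51, 33]);
translate([39, 0, 529]) cube([405, 51, 33]);
translate([39, 0, 803]) cube([405, 51, 33]);
translate([39, 0, 1077]) cube([405, 51, 33]);
translate([39, 0, 1351]) cube([405, 51, 33]);
translate([39, 0, 1625]) cube([405, 51, 33]);
translate([39, 0, 1899]) cube([405, 51, 33]);
translate([39, 0, 2173]) cube([405, 51, 33]);


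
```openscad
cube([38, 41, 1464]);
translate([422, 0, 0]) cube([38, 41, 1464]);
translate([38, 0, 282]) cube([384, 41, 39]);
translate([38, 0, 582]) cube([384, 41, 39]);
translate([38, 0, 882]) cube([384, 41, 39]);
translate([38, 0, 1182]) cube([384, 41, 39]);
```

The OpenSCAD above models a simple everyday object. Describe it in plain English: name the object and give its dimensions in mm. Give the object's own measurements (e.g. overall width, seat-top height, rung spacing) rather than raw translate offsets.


A straight ladder. Two 38×41 mm vertical rails, 1464 mm tall, stand 460 mm apart (outside-to-outside) with their front faces coplanar on the −y side. 4 rungs, each 41 mm deep and 39 mm tall, span between the inner faces of the rails, front faces flush with the rails. The lowest rung's underside is at z = 282 mm and rungs are spaced 300 mm apart (underside to underside).


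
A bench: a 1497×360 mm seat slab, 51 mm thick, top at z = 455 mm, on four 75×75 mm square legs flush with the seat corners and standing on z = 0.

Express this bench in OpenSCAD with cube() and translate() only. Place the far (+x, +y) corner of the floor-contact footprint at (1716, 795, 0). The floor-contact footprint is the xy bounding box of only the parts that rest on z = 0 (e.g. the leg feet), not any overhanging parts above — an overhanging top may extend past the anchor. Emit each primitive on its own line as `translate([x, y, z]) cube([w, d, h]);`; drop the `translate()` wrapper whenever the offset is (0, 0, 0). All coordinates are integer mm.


translate([219, 435, 404]) cube([1497, 360, 51]);
translate([219, 435, 0]) cube([75, 75, 404]);
translate([219, 720, 0]) cube([75, 75, 404]);
translate([1641, 435, 0]) cube([75, 75, 404]);
translate([1641, 720, 0]) cube([75, 75, 404]);


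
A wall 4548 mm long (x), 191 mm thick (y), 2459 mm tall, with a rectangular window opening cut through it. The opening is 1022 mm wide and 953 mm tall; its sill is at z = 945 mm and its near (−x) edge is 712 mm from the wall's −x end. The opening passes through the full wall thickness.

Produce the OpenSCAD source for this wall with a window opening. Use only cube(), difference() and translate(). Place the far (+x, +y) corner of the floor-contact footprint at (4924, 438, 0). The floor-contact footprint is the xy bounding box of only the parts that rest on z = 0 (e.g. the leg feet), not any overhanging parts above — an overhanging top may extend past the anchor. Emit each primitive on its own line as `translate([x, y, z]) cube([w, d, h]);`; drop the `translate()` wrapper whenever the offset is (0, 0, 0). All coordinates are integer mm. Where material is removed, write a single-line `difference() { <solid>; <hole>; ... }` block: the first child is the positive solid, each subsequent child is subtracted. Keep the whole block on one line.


difference() { translate([376, 247, 0]) cube([4548, 191, 2459]); translate([1088, 247, 945]) cube([1022, 191, 953]); }


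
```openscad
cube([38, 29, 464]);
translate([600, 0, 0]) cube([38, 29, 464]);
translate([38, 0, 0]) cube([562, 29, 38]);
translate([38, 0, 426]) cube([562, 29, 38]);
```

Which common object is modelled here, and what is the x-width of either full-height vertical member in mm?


A picture frame. The border width is 38 mm.

Four thin pieces enclosing a rectangular opening — a picture frame. The two full-height stiles are 464 mm tall; the top rail sits at z = 426 and is 38 mm tall, so the border above the opening is 464 − 426 = 38 mm, matching the stile x-width.


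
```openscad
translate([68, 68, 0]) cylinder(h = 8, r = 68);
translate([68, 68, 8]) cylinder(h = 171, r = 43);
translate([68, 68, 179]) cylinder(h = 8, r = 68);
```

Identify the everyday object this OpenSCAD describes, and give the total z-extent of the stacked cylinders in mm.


A spool. The overall height is 187 mm.

Three coaxial cylinders, large–small–large — a spool. Two 8 mm flanges and a 171 mm core give 8 + 171 + 8 = 187 mm.


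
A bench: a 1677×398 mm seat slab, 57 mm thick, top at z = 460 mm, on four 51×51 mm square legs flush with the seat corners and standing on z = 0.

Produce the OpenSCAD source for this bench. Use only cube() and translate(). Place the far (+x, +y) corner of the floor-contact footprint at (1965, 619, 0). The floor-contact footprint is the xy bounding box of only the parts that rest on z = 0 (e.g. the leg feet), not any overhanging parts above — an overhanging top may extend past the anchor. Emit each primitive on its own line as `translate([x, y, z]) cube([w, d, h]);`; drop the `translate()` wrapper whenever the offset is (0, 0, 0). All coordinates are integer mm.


// leg_h = 460 − 57 = 403
translate([288, 221, 403]) cube([1677, 398, 57]);
translate([288, 221, 0]) cube([51, 51, 403]);
translate([288, 568, 0]) cube([51, 51, 403]);
translate([1914, 221, 0]) cube([51, 51, 403]);
translate([1914, 568, 0]) cube([51, 51, 403]);


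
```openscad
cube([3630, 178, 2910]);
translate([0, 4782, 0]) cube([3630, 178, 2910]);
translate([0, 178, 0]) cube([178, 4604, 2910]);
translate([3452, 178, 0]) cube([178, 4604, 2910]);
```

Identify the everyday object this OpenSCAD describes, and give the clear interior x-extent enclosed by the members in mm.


A house (or room) frame. The interior width is 3274 mm.

Four 2910 mm walls enclosing a rectangle with no floor or roof — a room or house frame. Outside width is 3630 mm and wall thickness is 178 mm, so the interior width is 3630 − 2 × 178 = 3274 mm.


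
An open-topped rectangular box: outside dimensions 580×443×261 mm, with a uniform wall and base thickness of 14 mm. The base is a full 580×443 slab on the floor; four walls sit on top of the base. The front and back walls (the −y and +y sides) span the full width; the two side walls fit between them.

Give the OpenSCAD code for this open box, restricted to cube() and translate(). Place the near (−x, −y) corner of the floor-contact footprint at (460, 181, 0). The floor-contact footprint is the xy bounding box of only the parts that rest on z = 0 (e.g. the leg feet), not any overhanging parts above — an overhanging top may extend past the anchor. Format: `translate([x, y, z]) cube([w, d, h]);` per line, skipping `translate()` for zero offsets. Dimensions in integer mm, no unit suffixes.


translate([460, 181, 0]) cube([580, 443, 14]);
translate([460, 181, 14]) cube([580, 14, 247]);
translate([460, 610, 14]) cube([580, 14, 247]);
translate([460, 195, 14]) cube([14, 415, 247]);
translate([1026, 195, 14]) cube([14, 415, 247]);


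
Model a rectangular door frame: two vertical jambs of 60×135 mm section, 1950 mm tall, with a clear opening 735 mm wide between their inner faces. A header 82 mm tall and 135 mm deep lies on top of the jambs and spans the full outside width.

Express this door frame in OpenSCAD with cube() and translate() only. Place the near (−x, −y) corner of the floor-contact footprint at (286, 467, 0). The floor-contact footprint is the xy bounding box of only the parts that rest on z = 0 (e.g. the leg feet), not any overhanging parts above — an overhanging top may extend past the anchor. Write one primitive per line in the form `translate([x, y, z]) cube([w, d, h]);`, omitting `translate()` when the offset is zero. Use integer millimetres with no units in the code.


translate([286, 467, 0]) cube([60, 135, 1950]);
translate([1081, 467, 0]) cube([60, 135, 1950]);
translate([286, 467, 1950]) cube([855, 135, 82]);


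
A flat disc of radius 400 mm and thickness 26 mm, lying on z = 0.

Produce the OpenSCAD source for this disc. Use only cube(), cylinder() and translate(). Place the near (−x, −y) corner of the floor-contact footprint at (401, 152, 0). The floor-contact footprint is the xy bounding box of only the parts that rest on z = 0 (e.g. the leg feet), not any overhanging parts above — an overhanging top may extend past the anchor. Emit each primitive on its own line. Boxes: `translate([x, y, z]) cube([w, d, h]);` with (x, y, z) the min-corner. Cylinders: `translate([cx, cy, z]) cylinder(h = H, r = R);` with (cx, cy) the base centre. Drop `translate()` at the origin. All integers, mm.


translate([801, 552, 0]) cylinder(h = 26, r = 400);


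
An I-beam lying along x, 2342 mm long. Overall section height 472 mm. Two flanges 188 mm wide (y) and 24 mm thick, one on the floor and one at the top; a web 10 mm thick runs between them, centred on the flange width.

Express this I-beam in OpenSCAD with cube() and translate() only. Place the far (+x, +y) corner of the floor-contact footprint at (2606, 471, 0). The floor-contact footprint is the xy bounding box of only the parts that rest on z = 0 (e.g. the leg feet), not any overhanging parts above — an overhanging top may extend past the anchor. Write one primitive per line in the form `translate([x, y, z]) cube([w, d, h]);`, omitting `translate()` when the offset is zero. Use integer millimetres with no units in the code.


translate([264, 283, 0]) cube([2342, 188, 24]);
translate([264, 372, 24]) cube([2342, 10, 424]);
translate([264, 283, 448]) cube([2342, 188, 24]);


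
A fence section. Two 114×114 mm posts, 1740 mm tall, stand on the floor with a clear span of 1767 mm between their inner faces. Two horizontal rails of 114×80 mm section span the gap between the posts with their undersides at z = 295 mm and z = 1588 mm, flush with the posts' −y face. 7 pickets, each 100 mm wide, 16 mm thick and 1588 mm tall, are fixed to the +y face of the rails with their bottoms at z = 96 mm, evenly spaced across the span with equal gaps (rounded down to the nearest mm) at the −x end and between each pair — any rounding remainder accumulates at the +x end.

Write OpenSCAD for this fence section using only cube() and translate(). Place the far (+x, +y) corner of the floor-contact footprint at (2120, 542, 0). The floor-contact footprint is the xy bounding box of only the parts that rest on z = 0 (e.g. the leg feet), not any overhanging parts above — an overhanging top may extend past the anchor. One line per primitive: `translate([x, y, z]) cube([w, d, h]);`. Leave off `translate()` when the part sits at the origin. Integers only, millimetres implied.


translate([125, 428, 0]) cube([114, 114, 1740]);
translate([2006, 428, 0]) cube([114, 114, 1740]);
translate([239, 428, 295]) cube([1767, 114, 80]);
translate([239, 428, 1588]) cube([1767, 114, 80]);
translate([372, 542, 96]) cube([100, 16, 1588]);
translate([605, 542, 96]) cube([100, 16, 1588]);
translate([838, 542, 96]) cube([100, 16, 1588]);
translate([1071, 542, 96]) cube([100, 16, 1588]);
translate([1304, 542, 96]) cube([100, 16, 1588]);
translate([1537, 542, 96]) cube([100, 16, 1588]);
translate([1770, 542, 96]) cube([100, 16, 1588]);


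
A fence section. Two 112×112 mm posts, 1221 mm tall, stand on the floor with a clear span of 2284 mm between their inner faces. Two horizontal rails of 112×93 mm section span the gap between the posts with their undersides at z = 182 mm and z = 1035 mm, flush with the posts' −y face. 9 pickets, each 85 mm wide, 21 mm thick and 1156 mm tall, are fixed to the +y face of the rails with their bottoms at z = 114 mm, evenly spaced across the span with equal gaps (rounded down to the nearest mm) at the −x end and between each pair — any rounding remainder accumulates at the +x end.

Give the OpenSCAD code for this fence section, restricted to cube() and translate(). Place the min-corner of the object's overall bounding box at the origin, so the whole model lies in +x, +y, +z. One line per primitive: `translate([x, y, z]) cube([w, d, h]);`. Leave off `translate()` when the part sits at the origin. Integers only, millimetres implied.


cube([112, 112, 1221]);
translate([2396, 0, 0]) cube([112, 112, 1221]);
translate([112, 0, 182]) cube([2284, 112, 93]);
translate([112, 0, 1035]) cube([2284, 112, 93]);
translate([263, 112, 114]) cube([85, 21, 1156]);
translate([499, 112, 114]) cube([85, 21, 1156]);
translate([735, 112, 114]) cube([85, 21, 1156]);
translate([971, 112, 114]) cube([85, 21, 1156]);
translate([1207, 112, 114]) cube([85, 21, 1156]);
translate([1443, 112, 114]) cube([85, 21, 1156]);
translate([1679, 112, 114]) cube([85, 21, 1156]);
translate([1915, 112, 114]) cube([85, 21, 1156]);
translate([2151, 112, 114]) cube([85, 21, 1156]);


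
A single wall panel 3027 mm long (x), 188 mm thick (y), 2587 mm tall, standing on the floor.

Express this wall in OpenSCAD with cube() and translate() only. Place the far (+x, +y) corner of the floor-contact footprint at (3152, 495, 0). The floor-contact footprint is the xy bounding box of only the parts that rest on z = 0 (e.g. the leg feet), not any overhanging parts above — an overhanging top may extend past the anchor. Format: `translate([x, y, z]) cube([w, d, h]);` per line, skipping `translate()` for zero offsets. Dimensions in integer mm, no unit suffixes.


translate([125, 307, 0]) cube([3027, 188, 2587]);


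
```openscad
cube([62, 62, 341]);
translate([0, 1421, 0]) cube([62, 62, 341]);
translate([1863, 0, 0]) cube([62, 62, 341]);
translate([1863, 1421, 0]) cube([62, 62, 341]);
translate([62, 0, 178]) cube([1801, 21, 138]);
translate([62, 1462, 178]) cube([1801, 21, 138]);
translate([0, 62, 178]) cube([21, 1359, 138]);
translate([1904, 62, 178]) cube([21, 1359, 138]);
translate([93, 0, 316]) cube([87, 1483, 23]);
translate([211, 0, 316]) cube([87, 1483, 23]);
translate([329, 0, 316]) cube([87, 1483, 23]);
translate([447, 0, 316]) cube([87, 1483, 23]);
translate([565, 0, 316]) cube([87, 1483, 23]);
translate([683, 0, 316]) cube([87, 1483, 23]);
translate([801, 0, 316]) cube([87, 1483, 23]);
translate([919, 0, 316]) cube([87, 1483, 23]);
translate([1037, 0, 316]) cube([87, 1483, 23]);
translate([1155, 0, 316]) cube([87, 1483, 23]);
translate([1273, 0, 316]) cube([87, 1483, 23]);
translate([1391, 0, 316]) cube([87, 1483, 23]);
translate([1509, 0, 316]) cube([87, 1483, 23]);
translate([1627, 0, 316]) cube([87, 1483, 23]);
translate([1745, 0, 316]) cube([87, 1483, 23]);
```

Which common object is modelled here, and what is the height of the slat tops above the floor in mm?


A bed frame. The slat-top height is 339 mm.

Four posts, four rails, and a row of slats — a bed frame. Slats sit on the rails at z = 178 + 138 = 316; with slat thickness 23, the top is 339 mm.


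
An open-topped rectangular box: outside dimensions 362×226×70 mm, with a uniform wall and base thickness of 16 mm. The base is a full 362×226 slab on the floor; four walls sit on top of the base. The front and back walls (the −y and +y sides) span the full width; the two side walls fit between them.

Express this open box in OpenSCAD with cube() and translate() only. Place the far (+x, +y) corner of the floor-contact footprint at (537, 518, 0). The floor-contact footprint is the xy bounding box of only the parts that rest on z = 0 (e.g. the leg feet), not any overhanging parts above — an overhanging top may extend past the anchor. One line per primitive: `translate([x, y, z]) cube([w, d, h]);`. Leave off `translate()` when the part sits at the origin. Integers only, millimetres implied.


translate([175, 292, 0]) cube([362, 226, 16]);
translate([175, 292, 16]) cube([362, 16, 54]);
translate([175, 502, 16]) cube([362, 16, 54]);
translate([175, 308, 16]) cube([16, 194, 54]);
translate([521, 308, 16]) cube([16, 194, 54]);


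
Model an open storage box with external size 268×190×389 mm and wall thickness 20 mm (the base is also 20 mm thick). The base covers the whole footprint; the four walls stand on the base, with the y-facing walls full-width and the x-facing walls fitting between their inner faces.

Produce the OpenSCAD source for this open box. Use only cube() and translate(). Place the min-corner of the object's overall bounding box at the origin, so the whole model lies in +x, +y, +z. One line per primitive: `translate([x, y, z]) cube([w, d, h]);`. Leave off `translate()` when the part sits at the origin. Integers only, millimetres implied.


cube([268, 190, 20]);
translate([0, 0, 20]) cube([268, 20, 369]);
translate([0, 170, 20]) cube([268, 20, 369]);
translate([0, 20, 20]) cube([20, 150, 369]);
translate([248, 20, 20]) cube([20, 150, 369]);


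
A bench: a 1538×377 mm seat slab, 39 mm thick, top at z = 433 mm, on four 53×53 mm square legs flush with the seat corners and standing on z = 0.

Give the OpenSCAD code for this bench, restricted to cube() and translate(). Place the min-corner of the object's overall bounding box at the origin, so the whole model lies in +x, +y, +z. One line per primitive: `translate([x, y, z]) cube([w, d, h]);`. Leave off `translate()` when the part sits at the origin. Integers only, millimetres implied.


// leg_h = 433 − 39 = 394
translate([0, 0, 394]) cube([1538, 377, 39]);
cube([53, 53, 394]);
translate([0, 324, 0]) cube([53, 53, 394]);
translate([1485, 0, 0]) cube([53, 53, 394]);
translate([1485, 324, 0]) cube([53, 53, 394]);


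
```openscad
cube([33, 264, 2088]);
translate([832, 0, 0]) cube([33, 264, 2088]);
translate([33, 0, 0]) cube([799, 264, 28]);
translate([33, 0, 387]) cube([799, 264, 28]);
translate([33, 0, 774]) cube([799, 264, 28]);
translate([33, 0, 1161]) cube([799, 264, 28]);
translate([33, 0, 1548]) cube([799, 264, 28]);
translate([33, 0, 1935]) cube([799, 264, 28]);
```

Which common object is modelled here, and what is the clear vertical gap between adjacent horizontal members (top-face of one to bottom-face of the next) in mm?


A bookshelf. The clear shelf gap is 359 mm.

Two tall side panels with 6 horizontal boards between them — a bookshelf. The first two shelf undersides are at z = 0 and z = 387; with shelf thickness 28, the clear gap is 387 − 0 − 28 = 359 mm.


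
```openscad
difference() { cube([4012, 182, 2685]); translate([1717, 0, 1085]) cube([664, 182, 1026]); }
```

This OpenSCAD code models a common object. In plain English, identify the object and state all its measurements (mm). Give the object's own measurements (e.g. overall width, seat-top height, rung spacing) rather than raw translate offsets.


A wall 4012 mm long (x), 182 mm thick (y), 2685 mm tall, with a rectangular window opening cut through it. The opening is 664 mm wide and 1026 mm tall; its sill is at z = 1085 mm and its near (−x) edge is 1717 mm from the wall's −x end. The opening passes through the full wall thickness.


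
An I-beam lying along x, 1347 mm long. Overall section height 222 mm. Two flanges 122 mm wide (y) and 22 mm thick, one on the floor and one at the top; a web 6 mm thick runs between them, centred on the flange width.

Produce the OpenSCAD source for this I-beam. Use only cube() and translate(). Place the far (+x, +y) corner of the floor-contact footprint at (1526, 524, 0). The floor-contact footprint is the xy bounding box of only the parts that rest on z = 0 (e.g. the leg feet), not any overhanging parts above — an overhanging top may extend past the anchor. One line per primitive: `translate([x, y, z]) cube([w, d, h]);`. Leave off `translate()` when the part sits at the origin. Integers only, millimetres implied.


translate([179, 402, 0]) cube([1347, 122, 22]);
translate([179, 460, 22]) cube([1347, 6, 178]);
translate([179, 402, 200]) cube([1347, 122, 22]);


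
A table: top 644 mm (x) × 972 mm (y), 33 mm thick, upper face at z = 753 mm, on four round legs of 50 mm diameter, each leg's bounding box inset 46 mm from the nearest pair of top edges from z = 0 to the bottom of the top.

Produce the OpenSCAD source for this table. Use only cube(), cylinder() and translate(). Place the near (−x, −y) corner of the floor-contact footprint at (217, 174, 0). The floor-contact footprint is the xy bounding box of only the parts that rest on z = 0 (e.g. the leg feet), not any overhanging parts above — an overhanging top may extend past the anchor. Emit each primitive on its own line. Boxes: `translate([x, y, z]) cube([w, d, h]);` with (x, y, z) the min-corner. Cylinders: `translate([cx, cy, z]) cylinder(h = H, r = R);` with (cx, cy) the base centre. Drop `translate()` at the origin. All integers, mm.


// leg_h = 753 - 33 = 720
translate([171, 128, 720]) cube([644, 972, 33]);
translate([242, 199, 0]) cylinder(h = 720, r = 25);
translate([744, 199, 0]) cylinder(h = 720, r = 25);
translate([242, 1029, 0]) cylinder(h = 720, r = 25);
translate([744, 1029, 0]) cylinder(h = 720, r = 25);


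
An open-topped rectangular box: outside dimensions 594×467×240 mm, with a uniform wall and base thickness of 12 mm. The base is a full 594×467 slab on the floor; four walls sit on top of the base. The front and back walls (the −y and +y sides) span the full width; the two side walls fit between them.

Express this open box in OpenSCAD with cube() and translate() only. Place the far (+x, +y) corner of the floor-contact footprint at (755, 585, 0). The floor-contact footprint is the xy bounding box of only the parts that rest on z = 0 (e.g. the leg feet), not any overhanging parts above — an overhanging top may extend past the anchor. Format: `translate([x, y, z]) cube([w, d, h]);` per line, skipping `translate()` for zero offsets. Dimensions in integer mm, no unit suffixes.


translate([161, 118, 0]) cube([594, 467, 12]);
translate([161, 118, 12]) cube([594, 12, 228]);
translate([161, 573, 12]) cube([594, 12, 228]);
translate([161, 130, 12]) cube([12, 443, 228]);
translate([743, 130, 12]) cube([12, 443, 228]);


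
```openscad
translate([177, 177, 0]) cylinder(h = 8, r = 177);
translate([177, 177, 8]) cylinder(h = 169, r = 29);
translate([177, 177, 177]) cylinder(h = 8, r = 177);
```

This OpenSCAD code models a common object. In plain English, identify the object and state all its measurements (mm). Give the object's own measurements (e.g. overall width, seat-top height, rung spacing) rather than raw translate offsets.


A spool: two coaxial disc flanges of radius 177 mm and thickness 8 mm, joined by a core cylinder of radius 29 mm and height 169 mm. The lower flange rests on z = 0 and the three cylinders share a vertical axis.


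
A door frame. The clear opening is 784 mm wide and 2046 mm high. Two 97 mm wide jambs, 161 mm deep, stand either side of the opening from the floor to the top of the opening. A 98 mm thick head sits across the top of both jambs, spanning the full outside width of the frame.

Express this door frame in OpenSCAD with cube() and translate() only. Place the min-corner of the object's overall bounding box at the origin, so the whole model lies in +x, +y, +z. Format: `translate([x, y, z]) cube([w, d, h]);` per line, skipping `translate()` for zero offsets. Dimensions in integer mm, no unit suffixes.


cube([97, 161, 2046]);
translate([881, 0, 0]) cube([97, 161, 2046]);
translate([0, 0, 2046]) cube([978, 161, 98]);


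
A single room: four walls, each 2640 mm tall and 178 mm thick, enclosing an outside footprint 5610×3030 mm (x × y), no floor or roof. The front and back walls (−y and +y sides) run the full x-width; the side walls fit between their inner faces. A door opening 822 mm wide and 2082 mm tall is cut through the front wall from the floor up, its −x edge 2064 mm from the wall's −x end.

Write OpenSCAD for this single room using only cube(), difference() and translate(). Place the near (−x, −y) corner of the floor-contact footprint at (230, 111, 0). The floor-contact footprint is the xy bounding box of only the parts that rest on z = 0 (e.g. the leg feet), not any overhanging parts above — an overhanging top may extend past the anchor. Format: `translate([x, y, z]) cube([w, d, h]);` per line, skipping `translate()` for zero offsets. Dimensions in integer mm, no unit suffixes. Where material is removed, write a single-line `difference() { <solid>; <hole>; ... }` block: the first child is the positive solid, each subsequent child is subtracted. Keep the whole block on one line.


difference() { translate([230, 111, 0]) cube([5610, 178, 2640]); translate([2294, 111, 0]) cube([822, 178, 2082]); }
translate([230, 2963, 0]) cube([5610, 178, 2640]);
translate([230, 289, 0]) cube([178, 2674, 2640]);
translate([5662, 289, 0]) cube([178, 2674, 2640]);


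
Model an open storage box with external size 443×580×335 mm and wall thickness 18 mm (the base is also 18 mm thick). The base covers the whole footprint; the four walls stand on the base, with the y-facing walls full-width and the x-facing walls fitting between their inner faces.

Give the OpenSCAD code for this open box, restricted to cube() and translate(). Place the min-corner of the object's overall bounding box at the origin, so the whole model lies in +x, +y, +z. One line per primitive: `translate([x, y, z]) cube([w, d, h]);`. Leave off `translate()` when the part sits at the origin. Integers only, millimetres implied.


cube([443, 580, 18]);
translate([0, 0, 18]) cube([443, 18, 317]);
translate([0, 562, 18]) cube([443, 18, 317]);
translate([0, 18, 18]) cube([18, 544, 317]);
translate([425, 18, 18]) cube([18, 544, 317]);
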